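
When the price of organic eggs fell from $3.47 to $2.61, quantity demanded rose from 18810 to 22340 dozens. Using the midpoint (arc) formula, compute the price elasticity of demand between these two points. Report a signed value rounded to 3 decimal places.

%ΔQ = (22340 − 18810) / [(18810 + 22340)/2] = 3530/20575 = 0.171567…
%ΔP = (2.61 − 3.47) / [(3.47 + 2.61)/2] = -0.86/3.04 = -0.282894…
Arc Ed = %ΔQ / %ΔP = (3530/20575) / (-0.86/3.04) = -0.60647…

-0.606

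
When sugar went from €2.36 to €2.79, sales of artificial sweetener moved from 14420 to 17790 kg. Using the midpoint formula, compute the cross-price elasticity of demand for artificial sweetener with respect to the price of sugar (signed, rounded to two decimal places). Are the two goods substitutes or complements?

%ΔQ_{artificial sweetener} = (17790 − 14420)/avg = 3370/16105 = 0.209251…
%ΔP_{sugar} = (2.79 − 2.36)/avg = 0.43/2.575 = 0.166990…
E_cross = (3370/16105) / (0.43/2.575) = 1.2530…
E_cross > 0 ⇒ the goods are substitutes.

1.25; substitutes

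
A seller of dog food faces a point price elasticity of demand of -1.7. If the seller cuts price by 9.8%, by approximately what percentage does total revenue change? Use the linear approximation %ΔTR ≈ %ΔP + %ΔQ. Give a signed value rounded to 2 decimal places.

+6.86%

%ΔQ ≈ Ed × %ΔP = (-1.7) × (-9.8%) = +16.6600%
%ΔTR ≈ %ΔP + %ΔQ = (-9.8%) + (+16.6600%) = +6.8600%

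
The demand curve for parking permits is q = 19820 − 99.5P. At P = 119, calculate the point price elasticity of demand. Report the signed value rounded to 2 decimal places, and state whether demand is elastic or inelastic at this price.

dq/dP = −99.5. At P = 119, q = 19820 − 99.5(119) = 7979.5.
Ed = (dq/dP)·(P/q) = −99.5 × (119/7979.5) = -1.4838…
|Ed| = 1.48 > 1, so demand is elastic.

-1.48; elastic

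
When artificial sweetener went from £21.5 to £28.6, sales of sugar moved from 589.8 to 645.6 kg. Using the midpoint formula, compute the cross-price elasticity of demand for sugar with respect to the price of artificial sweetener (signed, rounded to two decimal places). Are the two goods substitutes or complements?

%ΔQ_{sugar} = (645.6 − 589.8)/avg = 55.8/617.7 = 0.090335…
%ΔP_{artificial sweetener} = (28.6 − 21.5)/avg = 7.1/25.05 = 0.283433…
E_cross = (55.8/617.7) / (7.1/25.05) = 0.3187…
E_cross > 0 ⇒ the goods are substitutes.

0.32; substitutes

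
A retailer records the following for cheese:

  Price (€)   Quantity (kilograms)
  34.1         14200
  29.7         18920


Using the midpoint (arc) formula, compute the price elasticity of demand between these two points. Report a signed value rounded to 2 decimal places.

-2.07

%ΔQ = (18920 − 14200) / [(14200 + 18920)/2] = 4720/16560 = 0.285024…
%ΔP = (29.7 − 34.1) / [(34.1 + 29.7)/2] = -4.4/31.9 = -0.137931…
Arc Ed = %ΔQ / %ΔP = (4720/16560) / (-4.4/31.9) = -2.0664…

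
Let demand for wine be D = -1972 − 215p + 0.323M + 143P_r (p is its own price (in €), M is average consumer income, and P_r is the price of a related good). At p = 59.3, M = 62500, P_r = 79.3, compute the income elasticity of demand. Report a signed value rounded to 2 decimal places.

1.20

At the given values, D = -1972 − 215(59.3) + 0.323(62500) + 143(79.3) = 16805.9.
∂D/∂M = 0.323.
E = (0.323) × (62500/16805.9) = 1.2012…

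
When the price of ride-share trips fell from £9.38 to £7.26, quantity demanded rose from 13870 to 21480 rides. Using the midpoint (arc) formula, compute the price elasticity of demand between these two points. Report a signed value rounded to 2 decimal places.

%ΔQ = (21480 − 13870) / [(13870 + 21480)/2] = 7610/17675 = 0.430551…
%ΔP = (7.26 − 9.38) / [(9.38 + 7.26)/2] = -2.12/8.32 = -0.254807…
Arc Ed = %ΔQ / %ΔP = (7610/17675) / (-2.12/8.32) = -1.6897…

-1.69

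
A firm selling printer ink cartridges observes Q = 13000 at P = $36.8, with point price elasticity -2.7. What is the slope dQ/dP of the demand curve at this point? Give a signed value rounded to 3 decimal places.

Ed = (dQ/dP)·(P/Q) ⇒ dQ/dP = Ed·Q/P = (-2.7)·13000/36.8 = -953.80434…

-953.804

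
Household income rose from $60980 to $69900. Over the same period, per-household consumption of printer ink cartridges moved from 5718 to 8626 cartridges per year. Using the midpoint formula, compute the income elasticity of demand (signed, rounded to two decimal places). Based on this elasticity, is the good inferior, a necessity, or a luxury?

%ΔQ = (8626 − 5718)/[( 5718 + 8626)/2] = 2908/7172 = 0.405465…
%ΔIncome = (69900 − 60980)/[( 60980 + 69900)/2] = 8920/65440 = 0.136308…
E_income = (2908/7172) / (8920/65440) = 2.9746…
E_income > 1 ⇒ normal good, luxury.

2.97; luxury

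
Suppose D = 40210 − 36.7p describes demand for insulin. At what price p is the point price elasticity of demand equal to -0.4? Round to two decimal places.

313.04

Ed = −36.7p/(40210 − 36.7p). Set this equal to -0.4:
36.7p = 0.4·(40210 − 36.7p) ⇒ 36.7p(1 + 0.4) = 0.4·40210
p = 0.4·40210 / (36.7·1.4) = 313.0400…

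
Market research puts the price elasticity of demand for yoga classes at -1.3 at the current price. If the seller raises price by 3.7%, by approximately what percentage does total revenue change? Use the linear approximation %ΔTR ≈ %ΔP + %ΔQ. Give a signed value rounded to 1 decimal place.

-1.1%

%ΔQ ≈ Ed × %ΔP = (-1.3) × (+3.7%) = -4.8100%
%ΔTR ≈ %ΔP + %ΔQ = (+3.7%) + (-4.8100%) = -1.1100%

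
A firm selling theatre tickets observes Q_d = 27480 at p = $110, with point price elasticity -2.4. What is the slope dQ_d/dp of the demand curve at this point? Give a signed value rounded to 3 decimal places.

Ed = (dQ_d/dp)·(p/Q_d) ⇒ dQ_d/dp = Ed·Q_d/p = (-2.4)·27480/110 = -599.56363…

-599.564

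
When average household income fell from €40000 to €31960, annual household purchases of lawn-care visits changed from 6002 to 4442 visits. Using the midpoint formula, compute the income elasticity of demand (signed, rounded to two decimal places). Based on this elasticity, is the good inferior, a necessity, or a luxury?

1.34; luxury

%ΔQ = (4442 − 6002)/[( 6002 + 4442)/2] = -1560/5222 = -0.298736…
%ΔIncome = (31960 − 40000)/[( 40000 + 31960)/2] = -8040/35980 = -0.223457…
E_income = (-1560/5222) / (-8040/35980) = 1.3368…
E_income > 1 ⇒ normal good, luxury.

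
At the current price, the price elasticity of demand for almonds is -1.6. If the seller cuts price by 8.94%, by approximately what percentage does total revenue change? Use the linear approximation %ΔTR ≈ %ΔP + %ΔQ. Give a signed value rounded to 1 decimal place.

%ΔQ ≈ Ed × %ΔP = (-1.6) × (-8.94%) = +14.3040%
%ΔTR ≈ %ΔP + %ΔQ = (-8.94%) + (+14.3040%) = +5.3640%

+5.4%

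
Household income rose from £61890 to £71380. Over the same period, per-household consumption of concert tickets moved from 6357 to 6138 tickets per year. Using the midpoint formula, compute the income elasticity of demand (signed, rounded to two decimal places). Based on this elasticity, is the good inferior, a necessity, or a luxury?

-0.25; inferior

%ΔQ = (6138 − 6357)/[( 6357 + 6138)/2] = -219/6247.5 = -0.035054…
%ΔIncome = (71380 − 61890)/[( 61890 + 71380)/2] = 9490/66635 = 0.142417…
E_income = (-219/6247.5) / (9490/66635) = -0.2461…
E_income < 0 ⇒ inferior good.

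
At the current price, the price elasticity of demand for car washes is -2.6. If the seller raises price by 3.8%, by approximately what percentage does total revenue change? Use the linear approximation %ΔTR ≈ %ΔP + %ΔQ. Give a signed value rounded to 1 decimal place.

%ΔQ ≈ Ed × %ΔP = (-2.6) × (+3.8%) = -9.8800%
%ΔTR ≈ %ΔP + %ΔQ = (+3.8%) + (-9.8800%) = -6.0800%

-6.1%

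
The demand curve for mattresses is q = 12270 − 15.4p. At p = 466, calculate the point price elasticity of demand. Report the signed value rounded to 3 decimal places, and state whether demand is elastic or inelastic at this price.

dq/dp = −15.4. At p = 466, q = 12270 − 15.4(466) = 5093.6.
Ed = (dq/dp)·(p/q) = −15.4 × (466/5093.6) = -1.40890…
|Ed| = 1.409 > 1, so demand is elastic.

-1.409; elastic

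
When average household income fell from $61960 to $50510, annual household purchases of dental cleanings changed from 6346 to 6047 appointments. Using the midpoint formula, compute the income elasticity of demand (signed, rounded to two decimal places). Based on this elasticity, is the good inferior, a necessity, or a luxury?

%ΔQ = (6047 − 6346)/[( 6346 + 6047)/2] = -299/6196.5 = -0.048253…
%ΔIncome = (50510 − 61960)/[( 61960 + 50510)/2] = -11450/56235 = -0.203609…
E_income = (-299/6196.5) / (-11450/56235) = 0.2369…
0 < E_income < 1 ⇒ normal good, necessity.

0.24; necessity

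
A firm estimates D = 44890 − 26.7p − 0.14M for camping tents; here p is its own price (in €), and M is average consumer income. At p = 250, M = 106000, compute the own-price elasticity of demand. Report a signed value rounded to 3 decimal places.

At the given values, D = 44890 − 26.7(250) − 0.14(106000) = 23375.
∂D/∂p = −26.7.
E = (-26.7) × (250/23375) = -0.28556…

-0.286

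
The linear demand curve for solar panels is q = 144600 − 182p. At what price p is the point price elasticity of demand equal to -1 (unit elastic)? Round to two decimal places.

Ed = −182p/(144600 − 182p). Set this equal to -1:
182p = 1·(144600 − 182p) ⇒ 182p(1 + 1) = 1·144600
p = 1·144600 / (182·2) = 397.2527…

397.25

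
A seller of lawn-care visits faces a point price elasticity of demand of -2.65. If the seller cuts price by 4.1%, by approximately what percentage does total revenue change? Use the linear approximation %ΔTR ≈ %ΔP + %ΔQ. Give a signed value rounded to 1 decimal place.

%ΔQ ≈ Ed × %ΔP = (-2.65) × (-4.1%) = +10.8650%
%ΔTR ≈ %ΔP + %ΔQ = (-4.1%) + (+10.8650%) = +6.7650%

+6.8%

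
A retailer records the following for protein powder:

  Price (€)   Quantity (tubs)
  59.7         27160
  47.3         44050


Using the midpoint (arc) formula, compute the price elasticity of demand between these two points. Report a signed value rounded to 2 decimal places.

-2.05

%ΔQ = (44050 − 27160) / [(27160 + 44050)/2] = 16890/35605 = 0.474371…
%ΔP = (47.3 − 59.7) / [(59.7 + 47.3)/2] = -12.4/53.5 = -0.231775…
Arc Ed = %ΔQ / %ΔP = (16890/35605) / (-12.4/53.5) = -2.0466…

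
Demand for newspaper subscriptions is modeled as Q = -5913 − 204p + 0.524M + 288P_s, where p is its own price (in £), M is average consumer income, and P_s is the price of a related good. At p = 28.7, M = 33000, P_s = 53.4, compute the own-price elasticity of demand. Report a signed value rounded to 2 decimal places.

-0.28

At the given values, Q = -5913 − 204(28.7) + 0.524(33000) + 288(53.4) = 20903.4.
∂Q/∂p = −204.
E = (-204) × (28.7/20903.4) = -0.2800…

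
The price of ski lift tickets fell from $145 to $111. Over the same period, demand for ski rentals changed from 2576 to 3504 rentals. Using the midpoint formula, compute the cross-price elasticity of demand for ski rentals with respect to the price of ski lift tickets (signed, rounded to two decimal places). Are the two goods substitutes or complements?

%ΔQ_{ski rentals} = (3504 − 2576)/avg = 928/3040 = 0.305263…
%ΔP_{ski lift tickets} = (111 − 145)/avg = -34/128 = -0.265625
E_cross = (928/3040) / (-34/128) = -1.1492…
E_cross < 0 ⇒ the goods are complements.

-1.15; complements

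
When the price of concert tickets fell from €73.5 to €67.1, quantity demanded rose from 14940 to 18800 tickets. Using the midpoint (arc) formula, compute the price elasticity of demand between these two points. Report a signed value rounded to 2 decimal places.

%ΔQ = (18800 − 14940) / [(14940 + 18800)/2] = 3860/16870 = 0.228808…
%ΔP = (67.1 − 73.5) / [(73.5 + 67.1)/2] = -6.4/70.3 = -0.091038…
Arc Ed = %ΔQ / %ΔP = (3860/16870) / (-6.4/70.3) = -2.5133…

-2.51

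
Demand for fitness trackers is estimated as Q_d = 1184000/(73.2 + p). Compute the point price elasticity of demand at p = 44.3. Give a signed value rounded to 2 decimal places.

-0.38

dQ_d/dp = −1184000/(73.2 + p)² = -85.7583. At p = 44.3, Q_d = 10076.6.
Ed = (dQ_d/dp)·(p/Q_d) = (-85.7583) × (44.3/10076.6) = -0.3770…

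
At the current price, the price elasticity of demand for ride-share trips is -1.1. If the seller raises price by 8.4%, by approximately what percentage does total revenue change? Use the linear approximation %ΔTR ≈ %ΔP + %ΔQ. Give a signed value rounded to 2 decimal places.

-0.84%

%ΔQ ≈ Ed × %ΔP = (-1.1) × (+8.4%) = -9.2400%
%ΔTR ≈ %ΔP + %ΔQ = (+8.4%) + (-9.2400%) = -0.8400%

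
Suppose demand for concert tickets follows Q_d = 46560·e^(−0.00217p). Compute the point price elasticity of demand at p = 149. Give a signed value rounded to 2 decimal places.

dQ_d/dp = −0.00217·Q_d = -73.1227. At p = 149, Q_d = 33697.1.
Ed = (dQ_d/dp)·(p/Q_d) = (-73.1227) × (149/33697.1) = -0.3233…

-0.32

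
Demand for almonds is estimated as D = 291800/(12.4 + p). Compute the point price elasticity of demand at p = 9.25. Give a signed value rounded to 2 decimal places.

dD/dp = −291800/(12.4 + p)² = -622.543. At p = 9.25, D = 13478.1.
Ed = (dD/dp)·(p/D) = (-622.543) × (9.25/13478.1) = -0.4272…

-0.43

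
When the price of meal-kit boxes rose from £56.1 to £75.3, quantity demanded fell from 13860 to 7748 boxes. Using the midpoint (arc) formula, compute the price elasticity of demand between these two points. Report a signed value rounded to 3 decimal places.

-1.936

%ΔQ = (7748 − 13860) / [(13860 + 7748)/2] = -6112/10804 = -0.565716…
%ΔP = (75.3 − 56.1) / [(56.1 + 75.3)/2] = 19.2/65.7 = 0.292237…
Arc Ed = %ΔQ / %ΔP = (-6112/10804) / (19.2/65.7) = -1.93581…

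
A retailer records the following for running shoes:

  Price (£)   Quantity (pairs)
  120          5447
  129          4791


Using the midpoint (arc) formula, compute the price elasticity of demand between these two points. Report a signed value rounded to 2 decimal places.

%ΔQ = (4791 − 5447) / [(5447 + 4791)/2] = -656/5119 = -0.128150…
%ΔP = (129 − 120) / [(120 + 129)/2] = 9/124.5 = 0.072289…
Arc Ed = %ΔQ / %ΔP = (-656/5119) / (9/124.5) = -1.7727…

-1.77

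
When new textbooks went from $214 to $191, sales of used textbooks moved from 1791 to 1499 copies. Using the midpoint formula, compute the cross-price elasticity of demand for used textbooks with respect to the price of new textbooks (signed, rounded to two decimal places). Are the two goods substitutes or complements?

1.56; substitutes

%ΔQ_{used textbooks} = (1499 − 1791)/avg = -292/1645 = -0.177507…
%ΔP_{new textbooks} = (191 − 214)/avg = -23/202.5 = -0.113580…
E_cross = (-292/1645) / (-23/202.5) = 1.5628…
E_cross > 0 ⇒ the goods are substitutes.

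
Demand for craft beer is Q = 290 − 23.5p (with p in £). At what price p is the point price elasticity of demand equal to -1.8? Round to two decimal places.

7.93

Ed = −23.5p/(290 − 23.5p). Set this equal to -1.8:
23.5p = 1.8·(290 − 23.5p) ⇒ 23.5p(1 + 1.8) = 1.8·290
p = 1.8·290 / (23.5·2.8) = 7.9331…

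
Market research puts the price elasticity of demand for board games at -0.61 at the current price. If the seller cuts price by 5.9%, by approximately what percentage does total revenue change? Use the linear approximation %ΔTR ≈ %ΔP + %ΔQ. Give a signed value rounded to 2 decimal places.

-2.30%

%ΔQ ≈ Ed × %ΔP = (-0.61) × (-5.9%) = +3.5990%
%ΔTR ≈ %ΔP + %ΔQ = (-5.9%) + (+3.5990%) = -2.3010%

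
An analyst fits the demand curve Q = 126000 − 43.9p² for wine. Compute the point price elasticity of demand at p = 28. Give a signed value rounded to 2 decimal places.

dQ/dp = −2·43.9·p = -2458.4. At p = 28, Q = 91582.4.
Ed = (dQ/dp)·(p/Q) = (-2458.4) × (28/91582.4) = -0.7516…

-0.75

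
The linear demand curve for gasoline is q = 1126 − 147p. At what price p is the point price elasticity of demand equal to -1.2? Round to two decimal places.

4.18

Ed = −147p/(1126 − 147p). Set this equal to -1.2:
147p = 1.2·(1126 − 147p) ⇒ 147p(1 + 1.2) = 1.2·1126
p = 1.2·1126 / (147·2.2) = 4.1781…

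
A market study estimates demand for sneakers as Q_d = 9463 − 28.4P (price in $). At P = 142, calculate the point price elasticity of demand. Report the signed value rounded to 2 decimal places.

dQ_d/dP = −28.4. At P = 142, Q_d = 9463 − 28.4(142) = 5430.2.
Ed = (dQ_d/dP)·(P/Q_d) = −28.4 × (142/5430.2) = -0.7426…

-0.74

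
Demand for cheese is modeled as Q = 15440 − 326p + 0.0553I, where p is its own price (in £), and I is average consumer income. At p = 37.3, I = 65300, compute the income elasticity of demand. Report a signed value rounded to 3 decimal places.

0.524

At the given values, Q = 15440 − 326(37.3) + 0.0553(65300) = 6891.29.
∂Q/∂I = 0.0553.
E = (0.0553) × (65300/6891.29) = 0.52400…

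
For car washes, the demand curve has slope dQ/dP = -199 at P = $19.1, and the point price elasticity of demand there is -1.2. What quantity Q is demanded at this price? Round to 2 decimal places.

3167.42

Ed = (dQ/dP)·(P/Q) ⇒ Q = (dQ/dP)·P/Ed = (-199)·19.1/(-1.2) = 3167.4166…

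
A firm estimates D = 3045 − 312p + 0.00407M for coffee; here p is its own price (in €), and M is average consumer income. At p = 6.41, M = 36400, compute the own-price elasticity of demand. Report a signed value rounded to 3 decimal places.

-1.676

At the given values, D = 3045 − 312(6.41) + 0.00407(36400) = 1193.228.
∂D/∂p = −312.
E = (-312) × (6.41/1193.228) = -1.67605…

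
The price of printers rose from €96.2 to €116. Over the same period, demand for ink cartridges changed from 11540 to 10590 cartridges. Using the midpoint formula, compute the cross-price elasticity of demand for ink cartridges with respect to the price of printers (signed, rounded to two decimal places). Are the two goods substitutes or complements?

-0.46; complements

%ΔQ_{ink cartridges} = (10590 − 11540)/avg = -950/11065 = -0.085856…
%ΔP_{printers} = (116 − 96.2)/avg = 19.8/106.1 = 0.186616…
E_cross = (-950/11065) / (19.8/106.1) = -0.4600…
E_cross < 0 ⇒ the goods are complements.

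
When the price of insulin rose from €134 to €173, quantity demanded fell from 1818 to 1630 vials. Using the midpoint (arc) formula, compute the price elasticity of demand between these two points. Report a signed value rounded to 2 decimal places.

-0.43

%ΔQ = (1630 − 1818) / [(1818 + 1630)/2] = -188/1724 = -0.109048…
%ΔP = (173 − 134) / [(134 + 173)/2] = 39/153.5 = 0.254071…
Arc Ed = %ΔQ / %ΔP = (-188/1724) / (39/153.5) = -0.4292…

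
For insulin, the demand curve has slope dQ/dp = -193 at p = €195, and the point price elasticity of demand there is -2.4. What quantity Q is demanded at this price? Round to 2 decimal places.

Ed = (dQ/dp)·(p/Q) ⇒ Q = (dQ/dp)·p/Ed = (-193)·195/(-2.4) = 15681.25

15681.25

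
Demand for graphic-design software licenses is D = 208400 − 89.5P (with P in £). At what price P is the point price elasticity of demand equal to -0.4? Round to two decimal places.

Ed = −89.5P/(208400 − 89.5P). Set this equal to -0.4:
89.5P = 0.4·(208400 − 89.5P) ⇒ 89.5P(1 + 0.4) = 0.4·208400
P = 0.4·208400 / (89.5·1.4) = 665.2833…

665.28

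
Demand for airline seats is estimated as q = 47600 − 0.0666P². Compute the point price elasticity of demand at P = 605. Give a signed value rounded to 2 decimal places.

-2.10

dq/dP = −2·0.0666·P = -80.586. At P = 605, q = 23222.735.
Ed = (dq/dP)·(P/q) = (-80.586) × (605/23222.735) = -2.0994…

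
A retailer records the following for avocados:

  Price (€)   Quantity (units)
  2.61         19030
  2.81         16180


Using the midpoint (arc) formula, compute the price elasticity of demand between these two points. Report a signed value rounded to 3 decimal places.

-2.194

%ΔQ = (16180 − 19030) / [(19030 + 16180)/2] = -2850/17605 = -0.161885…
%ΔP = (2.81 − 2.61) / [(2.61 + 2.81)/2] = 0.2/2.71 = 0.073800…
Arc Ed = %ΔQ / %ΔP = (-2850/17605) / (0.2/2.71) = -2.19355…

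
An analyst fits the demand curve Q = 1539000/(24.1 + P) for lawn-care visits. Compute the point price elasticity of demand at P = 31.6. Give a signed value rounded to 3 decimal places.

dQ/dP = −1539000/(24.1 + P)² = -496.053. At P = 31.6, Q = 27630.2.
Ed = (dQ/dP)·(P/Q) = (-496.053) × (31.6/27630.2) = -0.56732…

-0.567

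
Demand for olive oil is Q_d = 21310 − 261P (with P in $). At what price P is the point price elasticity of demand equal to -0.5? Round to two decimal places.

27.22

Ed = −261P/(21310 − 261P). Set this equal to -0.5:
261P = 0.5·(21310 − 261P) ⇒ 261P(1 + 0.5) = 0.5·21310
P = 0.5·21310 / (261·1.5) = 27.2158…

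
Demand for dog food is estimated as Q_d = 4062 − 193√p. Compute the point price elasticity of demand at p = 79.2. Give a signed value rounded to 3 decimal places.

-0.366

dQ_d/dp = −193/(2√p) = -10.8434. At p = 79.2, Q_d = 2344.41.
Ed = (dQ_d/dp)·(p/Q_d) = (-10.8434) × (79.2/2344.41) = -0.36631…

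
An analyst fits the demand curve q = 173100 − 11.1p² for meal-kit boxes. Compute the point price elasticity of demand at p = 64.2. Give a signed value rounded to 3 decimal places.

-0.718

dq/dp = −2·11.1·p = -1425.24. At p = 64.2, q = 127349.796.
Ed = (dq/dp)·(p/q) = (-1425.24) × (64.2/127349.796) = -0.71849…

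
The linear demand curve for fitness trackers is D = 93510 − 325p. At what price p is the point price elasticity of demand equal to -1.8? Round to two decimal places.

184.96

Ed = −325p/(93510 − 325p). Set this equal to -1.8:
325p = 1.8·(93510 − 325p) ⇒ 325p(1 + 1.8) = 1.8·93510
p = 1.8·93510 / (325·2.8) = 184.9648…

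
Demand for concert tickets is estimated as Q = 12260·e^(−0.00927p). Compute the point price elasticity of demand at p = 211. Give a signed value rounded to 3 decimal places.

dQ/dp = −0.00927·Q = -16.0732. At p = 211, Q = 1733.9.
Ed = (dQ/dp)·(p/Q) = (-16.0732) × (211/1733.9) = -1.95597

-1.956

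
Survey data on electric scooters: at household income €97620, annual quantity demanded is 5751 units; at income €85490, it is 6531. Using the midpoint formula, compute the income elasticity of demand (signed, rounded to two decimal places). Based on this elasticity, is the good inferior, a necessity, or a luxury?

%ΔQ = (6531 − 5751)/[( 5751 + 6531)/2] = 780/6141 = 0.127015…
%ΔIncome = (85490 − 97620)/[( 97620 + 85490)/2] = -12130/91555 = -0.132488…
E_income = (780/6141) / (-12130/91555) = -0.9586…
E_income < 0 ⇒ inferior good.

-0.96; inferior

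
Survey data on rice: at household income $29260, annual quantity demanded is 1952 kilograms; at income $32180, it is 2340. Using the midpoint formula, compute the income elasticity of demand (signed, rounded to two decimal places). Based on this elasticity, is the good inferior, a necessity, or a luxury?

%ΔQ = (2340 − 1952)/[( 1952 + 2340)/2] = 388/2146 = 0.180801…
%ΔIncome = (32180 − 29260)/[( 29260 + 32180)/2] = 2920/30720 = 0.095052…
E_income = (388/2146) / (2920/30720) = 1.9021…
E_income > 1 ⇒ normal good, luxury.

1.90; luxury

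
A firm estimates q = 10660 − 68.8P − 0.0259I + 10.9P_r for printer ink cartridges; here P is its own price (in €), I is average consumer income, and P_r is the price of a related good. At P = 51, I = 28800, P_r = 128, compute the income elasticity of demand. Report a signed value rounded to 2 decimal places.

-0.10

At the given values, q = 10660 − 68.8(51) − 0.0259(28800) + 10.9(128) = 7800.48.
∂q/∂I = -0.0259.
E = (-0.0259) × (28800/7800.48) = -0.0956…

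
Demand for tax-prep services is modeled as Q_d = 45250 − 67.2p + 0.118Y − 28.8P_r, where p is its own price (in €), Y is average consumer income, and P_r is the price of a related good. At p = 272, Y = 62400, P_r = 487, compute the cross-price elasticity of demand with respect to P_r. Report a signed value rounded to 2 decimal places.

At the given values, Q_d = 45250 − 67.2(272) + 0.118(62400) − 28.8(487) = 20309.2.
∂Q_d/∂P_r = -28.8.
E = (-28.8) × (487/20309.2) = -0.6906…

-0.69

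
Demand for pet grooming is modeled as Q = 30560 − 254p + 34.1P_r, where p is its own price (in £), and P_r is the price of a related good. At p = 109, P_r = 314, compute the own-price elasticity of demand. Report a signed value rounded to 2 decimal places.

At the given values, Q = 30560 − 254(109) + 34.1(314) = 13581.4.
∂Q/∂p = −254.
E = (-254) × (109/13581.4) = -2.0385…

-2.04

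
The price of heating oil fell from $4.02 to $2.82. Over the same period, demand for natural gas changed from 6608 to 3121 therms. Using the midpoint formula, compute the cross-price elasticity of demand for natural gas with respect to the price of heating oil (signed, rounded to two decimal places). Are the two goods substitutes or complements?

%ΔQ_{natural gas} = (3121 − 6608)/avg = -3487/4864.5 = -0.716825…
%ΔP_{heating oil} = (2.82 − 4.02)/avg = -1.2/3.42 = -0.350877…
E_cross = (-3487/4864.5) / (-1.2/3.42) = 2.0429…
E_cross > 0 ⇒ the goods are substitutes.

2.04; substitutes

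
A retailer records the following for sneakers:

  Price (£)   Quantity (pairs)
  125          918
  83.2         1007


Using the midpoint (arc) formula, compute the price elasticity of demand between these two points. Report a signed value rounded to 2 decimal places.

-0.23

%ΔQ = (1007 − 918) / [(918 + 1007)/2] = 89/962.5 = 0.092467…
%ΔP = (83.2 − 125) / [(125 + 83.2)/2] = -41.8/104.1 = -0.401536…
Arc Ed = %ΔQ / %ΔP = (89/962.5) / (-41.8/104.1) = -0.2302…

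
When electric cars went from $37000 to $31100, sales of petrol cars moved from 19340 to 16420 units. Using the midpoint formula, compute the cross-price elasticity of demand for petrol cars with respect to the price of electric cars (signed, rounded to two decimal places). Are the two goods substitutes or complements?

%ΔQ_{petrol cars} = (16420 − 19340)/avg = -2920/17880 = -0.163310…
%ΔP_{electric cars} = (31100 − 37000)/avg = -5900/34050 = -0.173274…
E_cross = (-2920/17880) / (-5900/34050) = 0.9424…
E_cross > 0 ⇒ the goods are substitutes.

0.94; substitutes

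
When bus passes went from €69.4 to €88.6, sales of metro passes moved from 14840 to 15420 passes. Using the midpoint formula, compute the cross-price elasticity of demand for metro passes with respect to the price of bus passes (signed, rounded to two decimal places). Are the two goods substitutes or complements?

%ΔQ_{metro passes} = (15420 − 14840)/avg = 580/15130 = 0.038334…
%ΔP_{bus passes} = (88.6 − 69.4)/avg = 19.2/79 = 0.243037…
E_cross = (580/15130) / (19.2/79) = 0.1577…
E_cross > 0 ⇒ the goods are substitutes.

0.16; substitutes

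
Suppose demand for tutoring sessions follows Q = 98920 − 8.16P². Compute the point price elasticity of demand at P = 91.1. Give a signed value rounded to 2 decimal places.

dQ/dP = −2·8.16·P = -1486.752. At P = 91.1, Q = 31198.4464.
Ed = (dQ/dP)·(P/Q) = (-1486.752) × (91.1/31198.4464) = -4.3413…

-4.34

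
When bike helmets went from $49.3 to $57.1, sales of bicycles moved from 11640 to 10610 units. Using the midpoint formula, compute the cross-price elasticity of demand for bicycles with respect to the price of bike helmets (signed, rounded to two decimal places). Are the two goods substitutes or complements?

-0.63; complements

%ΔQ_{bicycles} = (10610 − 11640)/avg = -1030/11125 = -0.092584…
%ΔP_{bike helmets} = (57.1 − 49.3)/avg = 7.8/53.2 = 0.146616…
E_cross = (-1030/11125) / (7.8/53.2) = -0.6314…
E_cross < 0 ⇒ the goods are complements.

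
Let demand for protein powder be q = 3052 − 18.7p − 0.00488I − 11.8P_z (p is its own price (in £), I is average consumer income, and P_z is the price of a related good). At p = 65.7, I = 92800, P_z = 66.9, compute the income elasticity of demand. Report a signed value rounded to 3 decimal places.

-0.779

At the given values, q = 3052 − 18.7(65.7) − 0.00488(92800) − 11.8(66.9) = 581.126.
∂q/∂I = -0.00488.
E = (-0.00488) × (92800/581.126) = -0.77928…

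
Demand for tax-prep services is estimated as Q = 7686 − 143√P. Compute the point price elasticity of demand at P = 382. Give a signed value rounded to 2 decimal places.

-0.29

dQ/dP = −143/(2√P) = -3.65826. At P = 382, Q = 4891.09.
Ed = (dQ/dP)·(P/Q) = (-3.65826) × (382/4891.09) = -0.2857…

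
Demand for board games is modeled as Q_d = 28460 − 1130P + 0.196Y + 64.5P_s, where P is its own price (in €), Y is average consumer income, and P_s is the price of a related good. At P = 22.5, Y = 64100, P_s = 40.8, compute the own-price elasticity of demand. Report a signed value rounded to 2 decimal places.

At the given values, Q_d = 28460 − 1130(22.5) + 0.196(64100) + 64.5(40.8) = 18230.2.
∂Q_d/∂P = −1130.
E = (-1130) × (22.5/18230.2) = -1.3946…

-1.39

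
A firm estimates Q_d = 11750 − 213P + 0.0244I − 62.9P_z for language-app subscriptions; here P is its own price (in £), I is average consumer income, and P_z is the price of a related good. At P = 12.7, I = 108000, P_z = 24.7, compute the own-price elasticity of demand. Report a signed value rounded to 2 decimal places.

-0.27

At the given values, Q_d = 11750 − 213(12.7) + 0.0244(108000) − 62.9(24.7) = 10126.47.
∂Q_d/∂P = −213.
E = (-213) × (12.7/10126.47) = -0.2671…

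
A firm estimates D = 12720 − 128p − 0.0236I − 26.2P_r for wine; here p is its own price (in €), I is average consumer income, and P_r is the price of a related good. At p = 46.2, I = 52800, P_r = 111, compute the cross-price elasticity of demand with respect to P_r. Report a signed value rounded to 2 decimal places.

-1.10

At the given values, D = 12720 − 128(46.2) − 0.0236(52800) − 26.2(111) = 2652.12.
∂D/∂P_r = -26.2.
E = (-26.2) × (111/2652.12) = -1.0965…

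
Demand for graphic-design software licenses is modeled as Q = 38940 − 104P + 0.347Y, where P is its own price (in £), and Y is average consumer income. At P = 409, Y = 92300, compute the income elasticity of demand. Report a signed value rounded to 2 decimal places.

At the given values, Q = 38940 − 104(409) + 0.347(92300) = 28432.1.
∂Q/∂Y = 0.347.
E = (0.347) × (92300/28432.1) = 1.1264…

1.13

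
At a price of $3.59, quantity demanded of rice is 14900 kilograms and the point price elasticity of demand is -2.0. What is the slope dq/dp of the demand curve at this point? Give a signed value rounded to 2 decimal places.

-8300.84

Ed = (dq/dp)·(p/q) ⇒ dq/dp = Ed·q/p = (-2.0)·14900/3.59 = -8300.8356…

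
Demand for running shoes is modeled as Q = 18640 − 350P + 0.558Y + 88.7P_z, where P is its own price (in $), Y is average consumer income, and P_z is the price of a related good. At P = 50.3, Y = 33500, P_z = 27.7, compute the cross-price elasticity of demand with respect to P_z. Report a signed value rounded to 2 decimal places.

At the given values, Q = 18640 − 350(50.3) + 0.558(33500) + 88.7(27.7) = 22184.99.
∂Q/∂P_z = 88.7.
E = (88.7) × (27.7/22184.99) = 0.1107…

0.11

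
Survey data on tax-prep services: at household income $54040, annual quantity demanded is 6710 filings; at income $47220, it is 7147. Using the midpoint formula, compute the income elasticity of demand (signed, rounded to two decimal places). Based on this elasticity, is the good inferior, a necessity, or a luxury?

%ΔQ = (7147 − 6710)/[( 6710 + 7147)/2] = 437/6928.5 = 0.063072…
%ΔIncome = (47220 − 54040)/[( 54040 + 47220)/2] = -6820/50630 = -0.134702…
E_income = (437/6928.5) / (-6820/50630) = -0.4682…
E_income < 0 ⇒ inferior good.

-0.47; inferior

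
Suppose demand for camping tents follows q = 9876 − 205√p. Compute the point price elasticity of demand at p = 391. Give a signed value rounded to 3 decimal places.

dq/dp = −205/(2√p) = -5.18365. At p = 391, q = 5822.39.
Ed = (dq/dp)·(p/q) = (-5.18365) × (391/5822.39) = -0.34810…

-0.348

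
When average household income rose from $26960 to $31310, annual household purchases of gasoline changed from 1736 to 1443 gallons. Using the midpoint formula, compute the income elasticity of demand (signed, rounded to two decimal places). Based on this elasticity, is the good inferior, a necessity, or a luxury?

%ΔQ = (1443 − 1736)/[( 1736 + 1443)/2] = -293/1589.5 = -0.184334…
%ΔIncome = (31310 − 26960)/[( 26960 + 31310)/2] = 4350/29135 = 0.149304…
E_income = (-293/1589.5) / (4350/29135) = -1.2346…
E_income < 0 ⇒ inferior good.

-1.23; inferior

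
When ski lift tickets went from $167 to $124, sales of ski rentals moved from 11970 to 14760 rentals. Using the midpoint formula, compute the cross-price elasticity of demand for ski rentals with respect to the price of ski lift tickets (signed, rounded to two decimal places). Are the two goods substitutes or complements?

%ΔQ_{ski rentals} = (14760 − 11970)/avg = 2790/13365 = 0.208754…
%ΔP_{ski lift tickets} = (124 − 167)/avg = -43/145.5 = -0.295532…
E_cross = (2790/13365) / (-43/145.5) = -0.7063…
E_cross < 0 ⇒ the goods are complements.

-0.71; complements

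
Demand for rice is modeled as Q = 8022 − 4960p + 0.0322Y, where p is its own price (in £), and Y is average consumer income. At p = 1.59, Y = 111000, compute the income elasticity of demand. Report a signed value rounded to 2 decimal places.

At the given values, Q = 8022 − 4960(1.59) + 0.0322(111000) = 3709.8.
∂Q/∂Y = 0.0322.
E = (0.0322) × (111000/3709.8) = 0.9634…

0.96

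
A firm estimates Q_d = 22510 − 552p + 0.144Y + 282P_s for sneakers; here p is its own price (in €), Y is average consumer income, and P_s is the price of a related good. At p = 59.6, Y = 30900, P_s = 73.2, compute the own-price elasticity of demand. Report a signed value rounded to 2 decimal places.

At the given values, Q_d = 22510 − 552(59.6) + 0.144(30900) + 282(73.2) = 14702.8.
∂Q_d/∂p = −552.
E = (-552) × (59.6/14702.8) = -2.2376…

-2.24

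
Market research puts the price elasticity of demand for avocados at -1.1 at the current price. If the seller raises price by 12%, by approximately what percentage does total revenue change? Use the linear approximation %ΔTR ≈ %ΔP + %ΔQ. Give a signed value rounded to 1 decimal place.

%ΔQ ≈ Ed × %ΔP = (-1.1) × (+12%) = -13.2000%
%ΔTR ≈ %ΔP + %ΔQ = (+12%) + (-13.2000%) = -1.2000%

-1.2%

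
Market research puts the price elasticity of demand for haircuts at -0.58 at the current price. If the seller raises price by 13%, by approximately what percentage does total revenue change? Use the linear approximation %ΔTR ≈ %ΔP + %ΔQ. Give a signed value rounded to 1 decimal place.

%ΔQ ≈ Ed × %ΔP = (-0.58) × (+13%) = -7.5400%
%ΔTR ≈ %ΔP + %ΔQ = (+13%) + (-7.5400%) = +5.4600%

+5.5%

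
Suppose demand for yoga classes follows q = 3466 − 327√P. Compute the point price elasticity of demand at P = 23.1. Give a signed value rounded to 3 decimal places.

dq/dP = −327/(2√P) = -34.0182. At P = 23.1, q = 1894.36.
Ed = (dq/dP)·(P/q) = (-34.0182) × (23.1/1894.36) = -0.41482…

-0.415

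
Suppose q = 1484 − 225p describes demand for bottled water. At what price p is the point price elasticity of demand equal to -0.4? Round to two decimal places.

1.88

Ed = −225p/(1484 − 225p). Set this equal to -0.4:
225p = 0.4·(1484 − 225p) ⇒ 225p(1 + 0.4) = 0.4·1484
p = 0.4·1484 / (225·1.4) = 1.8844…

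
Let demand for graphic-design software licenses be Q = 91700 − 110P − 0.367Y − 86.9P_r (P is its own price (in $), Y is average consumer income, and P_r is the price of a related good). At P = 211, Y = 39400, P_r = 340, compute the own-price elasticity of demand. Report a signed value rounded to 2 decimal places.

-0.95

At the given values, Q = 91700 − 110(211) − 0.367(39400) − 86.9(340) = 24484.2.
∂Q/∂P = −110.
E = (-110) × (211/24484.2) = -0.9479…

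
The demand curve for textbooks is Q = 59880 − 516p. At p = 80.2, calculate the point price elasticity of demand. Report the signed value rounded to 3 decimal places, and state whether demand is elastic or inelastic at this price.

-2.237; elastic

dQ/dp = −516. At p = 80.2, Q = 59880 − 516(80.2) = 18496.8.
Ed = (dQ/dp)·(p/Q) = −516 × (80.2/18496.8) = -2.23731…
|Ed| = 2.237 > 1, so demand is elastic.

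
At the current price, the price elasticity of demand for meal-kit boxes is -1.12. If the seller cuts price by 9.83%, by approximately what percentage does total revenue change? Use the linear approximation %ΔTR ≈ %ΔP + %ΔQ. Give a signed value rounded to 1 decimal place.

%ΔQ ≈ Ed × %ΔP = (-1.12) × (-9.83%) = +11.0096%
%ΔTR ≈ %ΔP + %ΔQ = (-9.83%) + (+11.0096%) = +1.1796%

+1.2%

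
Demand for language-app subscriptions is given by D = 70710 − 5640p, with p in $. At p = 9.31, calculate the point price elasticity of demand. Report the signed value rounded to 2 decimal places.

dD/dp = −5640. At p = 9.31, D = 70710 − 5640(9.31) = 18201.6.
Ed = (dD/dp)·(p/D) = −5640 × (9.31/18201.6) = -2.8848…

-2.88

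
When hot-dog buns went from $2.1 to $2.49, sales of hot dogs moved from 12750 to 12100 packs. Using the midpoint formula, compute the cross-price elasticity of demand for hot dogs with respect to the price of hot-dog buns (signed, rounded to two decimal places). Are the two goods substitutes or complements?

-0.31; complements

%ΔQ_{hot dogs} = (12100 − 12750)/avg = -650/12425 = -0.052313…
%ΔP_{hot-dog buns} = (2.49 − 2.1)/avg = 0.39/2.295 = 0.169934…
E_cross = (-650/12425) / (0.39/2.295) = -0.3078…
E_cross < 0 ⇒ the goods are complements.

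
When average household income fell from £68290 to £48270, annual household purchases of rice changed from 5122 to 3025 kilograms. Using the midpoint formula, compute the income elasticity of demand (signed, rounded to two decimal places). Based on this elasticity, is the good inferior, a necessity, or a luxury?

%ΔQ = (3025 − 5122)/[( 5122 + 3025)/2] = -2097/4073.5 = -0.514790…
%ΔIncome = (48270 − 68290)/[( 68290 + 48270)/2] = -20020/58280 = -0.343514…
E_income = (-2097/4073.5) / (-20020/58280) = 1.4986…
E_income > 1 ⇒ normal good, luxury.

1.50; luxury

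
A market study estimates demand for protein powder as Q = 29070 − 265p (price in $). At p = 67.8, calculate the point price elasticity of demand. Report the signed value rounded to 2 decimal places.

dQ/dp = −265. At p = 67.8, Q = 29070 − 265(67.8) = 11103.
Ed = (dQ/dp)·(p/Q) = −265 × (67.8/11103) = -1.6182…

-1.62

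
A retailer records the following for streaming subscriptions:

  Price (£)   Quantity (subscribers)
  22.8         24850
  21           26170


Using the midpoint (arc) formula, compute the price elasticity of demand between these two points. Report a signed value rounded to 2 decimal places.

%ΔQ = (26170 − 24850) / [(24850 + 26170)/2] = 1320/25510 = 0.051744…
%ΔP = (21 − 22.8) / [(22.8 + 21)/2] = -1.8/21.9 = -0.082191…
Arc Ed = %ΔQ / %ΔP = (1320/25510) / (-1.8/21.9) = -0.6295…

-0.63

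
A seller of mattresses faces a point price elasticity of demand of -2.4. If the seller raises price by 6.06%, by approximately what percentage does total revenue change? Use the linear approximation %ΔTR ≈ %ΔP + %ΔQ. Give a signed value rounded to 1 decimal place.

-8.5%

%ΔQ ≈ Ed × %ΔP = (-2.4) × (+6.06%) = -14.5440%
%ΔTR ≈ %ΔP + %ΔQ = (+6.06%) + (-14.5440%) = -8.4840%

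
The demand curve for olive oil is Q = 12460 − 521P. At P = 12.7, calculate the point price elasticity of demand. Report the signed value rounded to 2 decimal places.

-1.13

dQ/dP = −521. At P = 12.7, Q = 12460 − 521(12.7) = 5843.3.
Ed = (dQ/dP)·(P/Q) = −521 × (12.7/5843.3) = -1.1323…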